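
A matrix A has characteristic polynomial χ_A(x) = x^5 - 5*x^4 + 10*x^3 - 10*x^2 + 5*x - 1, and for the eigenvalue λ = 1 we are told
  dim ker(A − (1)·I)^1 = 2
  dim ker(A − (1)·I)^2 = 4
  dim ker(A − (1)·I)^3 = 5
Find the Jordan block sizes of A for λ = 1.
Block sizes for λ = 1: [3, 2]

From the dimensions of kernels of powers, the number of Jordan blocks of size at least j is d_j − d_{j−1} where d_j = dim ker(N^j) (with d_0 = 0). Computing the differences gives [2, 2, 1].
The number of blocks of size exactly k is (#blocks of size ≥ k) − (#blocks of size ≥ k + 1), so the partition is: 1 block(s) of size 2, 1 block(s) of size 3.
In nonincreasing order the block sizes are [3, 2].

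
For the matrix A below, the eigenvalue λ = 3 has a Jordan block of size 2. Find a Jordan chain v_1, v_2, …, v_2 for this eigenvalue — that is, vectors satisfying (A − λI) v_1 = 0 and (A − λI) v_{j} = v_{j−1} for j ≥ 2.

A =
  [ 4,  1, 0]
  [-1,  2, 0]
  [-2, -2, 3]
A Jordan chain for λ = 3 of length 2:
v_1 = (1, -1, -2)ᵀ
v_2 = (1, 0, 0)ᵀ

Let N = A − (3)·I. We want v_2 with N^2 v_2 = 0 but N^1 v_2 ≠ 0; then v_{j-1} := N · v_j for j = 2, …, 2.

Pick v_2 = (1, 0, 0)ᵀ.
Then v_1 = N · v_2 = (1, -1, -2)ᵀ.

Sanity check: (A − (3)·I) v_1 = (0, 0, 0)ᵀ = 0. ✓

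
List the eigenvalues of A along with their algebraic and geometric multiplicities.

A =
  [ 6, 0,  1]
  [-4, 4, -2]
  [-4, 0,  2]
λ = 4: alg = 3, geom = 2

Step 1 — factor the characteristic polynomial to read off the algebraic multiplicities:
  χ_A(x) = (x - 4)^3

Step 2 — compute geometric multiplicities via the rank-nullity identity g(λ) = n − rank(A − λI):
  rank(A − (4)·I) = 1, so dim ker(A − (4)·I) = n − 1 = 2

Summary:
  λ = 4: algebraic multiplicity = 3, geometric multiplicity = 2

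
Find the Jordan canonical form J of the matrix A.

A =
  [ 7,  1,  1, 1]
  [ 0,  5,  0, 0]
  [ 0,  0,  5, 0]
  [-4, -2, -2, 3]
J_2(5) ⊕ J_1(5) ⊕ J_1(5)

The characteristic polynomial is
  det(x·I − A) = x^4 - 20*x^3 + 150*x^2 - 500*x + 625 = (x - 5)^4

Eigenvalues and multiplicities (the geometric multiplicity of λ is n − rank(A − λI), which equals the number of Jordan blocks for λ):
  λ = 5: algebraic multiplicity = 4, geometric multiplicity = 3

Determining the block sizes for each eigenvalue:
  λ = 5: 3 blocks summing to 4 forces exactly one block of size 2 and the rest size 1 → block sizes [2, 1, 1]

Assembling the blocks gives a Jordan form
J =
  [5, 1, 0, 0]
  [0, 5, 0, 0]
  [0, 0, 5, 0]
  [0, 0, 0, 5]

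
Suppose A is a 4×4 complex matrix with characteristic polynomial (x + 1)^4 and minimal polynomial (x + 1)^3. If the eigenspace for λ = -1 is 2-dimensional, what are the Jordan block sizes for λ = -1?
Block sizes for λ = -1: [3, 1]

Step 1 — from the characteristic polynomial, algebraic multiplicity of λ = -1 is 4. From dim ker(A − (-1)·I) = 2, there are exactly 2 Jordan blocks for λ = -1.
Step 2 — from the minimal polynomial, the factor (x + 1)^3 tells us the largest block for λ = -1 has size 3.
Step 3 — with total size 4, 2 blocks, and largest block 3, the block sizes (in nonincreasing order) are [3, 1].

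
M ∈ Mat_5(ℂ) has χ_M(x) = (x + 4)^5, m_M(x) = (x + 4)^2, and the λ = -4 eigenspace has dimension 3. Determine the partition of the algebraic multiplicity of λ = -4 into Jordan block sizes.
Block sizes for λ = -4: [2, 2, 1]

Step 1 — from the characteristic polynomial, algebraic multiplicity of λ = -4 is 5. From dim ker(M − (-4)·I) = 3, there are exactly 3 Jordan blocks for λ = -4.
Step 2 — from the minimal polynomial, the factor (x + 4)^2 tells us the largest block for λ = -4 has size 2.
Step 3 — with total size 5, 3 blocks, and largest block 2, the block sizes (in nonincreasing order) are [2, 2, 1].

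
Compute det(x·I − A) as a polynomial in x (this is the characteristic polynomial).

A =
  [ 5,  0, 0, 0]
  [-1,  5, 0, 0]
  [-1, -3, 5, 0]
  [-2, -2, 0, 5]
x^4 - 20*x^3 + 150*x^2 - 500*x + 625

Expanding det(x·I − A) (e.g. by cofactor expansion or by noting that A is similar to its Jordan form J, which has the same characteristic polynomial as A) gives
  χ_A(x) = x^4 - 20*x^3 + 150*x^2 - 500*x + 625
which factors as (x - 5)^4. The eigenvalues (with algebraic multiplicities) are λ = 5 with multiplicity 4.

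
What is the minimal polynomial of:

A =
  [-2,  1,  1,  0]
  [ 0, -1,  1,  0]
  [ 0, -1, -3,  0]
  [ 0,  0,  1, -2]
x^3 + 6*x^2 + 12*x + 8

The characteristic polynomial is χ_A(x) = (x + 2)^4, so the eigenvalues are known. The minimal polynomial is
  m_A(x) = Π_λ (x − λ)^{k_λ}
where k_λ is the size of the *largest* Jordan block for λ (equivalently, the smallest k with (A − λI)^k v = 0 for every generalised eigenvector v of λ).

  λ = -2: largest Jordan block has size 3, contributing (x + 2)^3

So m_A(x) = (x + 2)^3 = x^3 + 6*x^2 + 12*x + 8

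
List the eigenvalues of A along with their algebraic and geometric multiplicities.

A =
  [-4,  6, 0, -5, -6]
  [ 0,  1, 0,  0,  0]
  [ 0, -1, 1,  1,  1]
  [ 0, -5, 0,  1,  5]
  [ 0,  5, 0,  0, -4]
λ = -4: alg = 2, geom = 1; λ = 1: alg = 3, geom = 2

Step 1 — factor the characteristic polynomial to read off the algebraic multiplicities:
  χ_A(x) = (x - 1)^3*(x + 4)^2

Step 2 — compute geometric multiplicities via the rank-nullity identity g(λ) = n − rank(A − λI):
  rank(A − (-4)·I) = 4, so dim ker(A − (-4)·I) = n − 4 = 1
  rank(A − (1)·I) = 3, so dim ker(A − (1)·I) = n − 3 = 2

Summary:
  λ = -4: algebraic multiplicity = 2, geometric multiplicity = 1
  λ = 1: algebraic multiplicity = 3, geometric multiplicity = 2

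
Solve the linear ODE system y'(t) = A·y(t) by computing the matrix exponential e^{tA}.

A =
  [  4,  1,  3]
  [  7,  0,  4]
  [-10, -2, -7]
e^{tA} =
  [t^2*exp(-t) + 5*t*exp(-t) + exp(-t), t*exp(-t), t^2*exp(-t)/2 + 3*t*exp(-t)]
  [t^2*exp(-t) + 7*t*exp(-t), t*exp(-t) + exp(-t), t^2*exp(-t)/2 + 4*t*exp(-t)]
  [-2*t^2*exp(-t) - 10*t*exp(-t), -2*t*exp(-t), -t^2*exp(-t) - 6*t*exp(-t) + exp(-t)]

Strategy: write A = P · J · P⁻¹ where J is a Jordan canonical form, so e^{tA} = P · e^{tJ} · P⁻¹, and e^{tJ} can be computed block-by-block.

A has Jordan form
J =
  [-1,  1,  0]
  [ 0, -1,  1]
  [ 0,  0, -1]
(up to reordering of blocks).

Per-block formulas:
  For a 3×3 Jordan block J_3(-1): exp(t · J_3(-1)) = e^(-1t)·(I + t·N + (t^2/2)·N^2), where N is the 3×3 nilpotent shift.

After assembling e^{tJ} and conjugating by P, we get:

e^{tA} =
  [t^2*exp(-t) + 5*t*exp(-t) + exp(-t), t*exp(-t), t^2*exp(-t)/2 + 3*t*exp(-t)]
  [t^2*exp(-t) + 7*t*exp(-t), t*exp(-t) + exp(-t), t^2*exp(-t)/2 + 4*t*exp(-t)]
  [-2*t^2*exp(-t) - 10*t*exp(-t), -2*t*exp(-t), -t^2*exp(-t) - 6*t*exp(-t) + exp(-t)]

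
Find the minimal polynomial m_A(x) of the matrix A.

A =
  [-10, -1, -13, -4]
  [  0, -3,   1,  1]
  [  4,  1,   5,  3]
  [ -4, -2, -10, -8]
x^2 + 8*x + 16

The characteristic polynomial is χ_A(x) = (x + 4)^4, so the eigenvalues are known. The minimal polynomial is
  m_A(x) = Π_λ (x − λ)^{k_λ}
where k_λ is the size of the *largest* Jordan block for λ (equivalently, the smallest k with (A − λI)^k v = 0 for every generalised eigenvector v of λ).

  λ = -4: largest Jordan block has size 2, contributing (x + 4)^2

So m_A(x) = (x + 4)^2 = x^2 + 8*x + 16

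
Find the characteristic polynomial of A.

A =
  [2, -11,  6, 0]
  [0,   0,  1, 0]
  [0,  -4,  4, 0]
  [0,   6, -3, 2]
x^4 - 8*x^3 + 24*x^2 - 32*x + 16

Expanding det(x·I − A) (e.g. by cofactor expansion or by noting that A is similar to its Jordan form J, which has the same characteristic polynomial as A) gives
  χ_A(x) = x^4 - 8*x^3 + 24*x^2 - 32*x + 16
which factors as (x - 2)^4. The eigenvalues (with algebraic multiplicities) are λ = 2 with multiplicity 4.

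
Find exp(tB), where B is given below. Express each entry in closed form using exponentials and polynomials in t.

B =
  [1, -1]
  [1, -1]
e^{tB} =
  [t + 1, -t]
  [t, 1 - t]

Strategy: write B = P · J · P⁻¹ where J is a Jordan canonical form, so e^{tB} = P · e^{tJ} · P⁻¹, and e^{tJ} can be computed block-by-block.

B has Jordan form
J =
  [0, 1]
  [0, 0]
(up to reordering of blocks).

Per-block formulas:
  For a 2×2 Jordan block J_2(0): exp(t · J_2(0)) = e^(0t)·(I + t·N), where N is the 2×2 nilpotent shift.

After assembling e^{tJ} and conjugating by P, we get:

e^{tB} =
  [t + 1, -t]
  [t, 1 - t]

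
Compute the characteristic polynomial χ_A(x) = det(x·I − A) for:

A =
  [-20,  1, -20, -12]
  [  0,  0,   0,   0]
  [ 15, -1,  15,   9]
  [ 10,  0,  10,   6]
x^4 - x^3

Expanding det(x·I − A) (e.g. by cofactor expansion or by noting that A is similar to its Jordan form J, which has the same characteristic polynomial as A) gives
  χ_A(x) = x^4 - x^3
which factors as x^3*(x - 1). The eigenvalues (with algebraic multiplicities) are λ = 0 with multiplicity 3, λ = 1 with multiplicity 1.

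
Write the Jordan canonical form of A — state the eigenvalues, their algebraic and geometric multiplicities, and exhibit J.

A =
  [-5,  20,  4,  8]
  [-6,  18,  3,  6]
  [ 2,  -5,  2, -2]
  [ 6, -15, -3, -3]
J_2(3) ⊕ J_1(3) ⊕ J_1(3)

The characteristic polynomial is
  det(x·I − A) = x^4 - 12*x^3 + 54*x^2 - 108*x + 81 = (x - 3)^4

Eigenvalues and multiplicities (the geometric multiplicity of λ is n − rank(A − λI), which equals the number of Jordan blocks for λ):
  λ = 3: algebraic multiplicity = 4, geometric multiplicity = 3

Determining the block sizes for each eigenvalue:
  λ = 3: 3 blocks summing to 4 forces exactly one block of size 2 and the rest size 1 → block sizes [2, 1, 1]

Assembling the blocks gives a Jordan form
J =
  [3, 1, 0, 0]
  [0, 3, 0, 0]
  [0, 0, 3, 0]
  [0, 0, 0, 3]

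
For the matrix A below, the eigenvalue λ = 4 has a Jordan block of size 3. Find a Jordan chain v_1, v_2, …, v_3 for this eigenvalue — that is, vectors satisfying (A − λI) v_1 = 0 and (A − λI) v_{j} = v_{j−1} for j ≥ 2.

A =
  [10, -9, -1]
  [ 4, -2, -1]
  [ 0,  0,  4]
A Jordan chain for λ = 4 of length 3:
v_1 = (3, 2, 0)ᵀ
v_2 = (-1, -1, 0)ᵀ
v_3 = (0, 0, 1)ᵀ

Let N = A − (4)·I. We want v_3 with N^3 v_3 = 0 but N^2 v_3 ≠ 0; then v_{j-1} := N · v_j for j = 3, …, 2.

Pick v_3 = (0, 0, 1)ᵀ.
Then v_2 = N · v_3 = (-1, -1, 0)ᵀ.
Then v_1 = N · v_2 = (3, 2, 0)ᵀ.

Sanity check: (A − (4)·I) v_1 = (0, 0, 0)ᵀ = 0. ✓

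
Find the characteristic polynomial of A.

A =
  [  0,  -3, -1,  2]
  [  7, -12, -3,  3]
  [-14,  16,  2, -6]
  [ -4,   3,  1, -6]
x^4 + 16*x^3 + 96*x^2 + 256*x + 256

Expanding det(x·I − A) (e.g. by cofactor expansion or by noting that A is similar to its Jordan form J, which has the same characteristic polynomial as A) gives
  χ_A(x) = x^4 + 16*x^3 + 96*x^2 + 256*x + 256
which factors as (x + 4)^4. The eigenvalues (with algebraic multiplicities) are λ = -4 with multiplicity 4.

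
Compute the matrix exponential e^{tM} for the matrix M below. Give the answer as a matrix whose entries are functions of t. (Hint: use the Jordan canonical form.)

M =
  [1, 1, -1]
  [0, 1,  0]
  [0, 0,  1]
e^{tM} =
  [exp(t), t*exp(t), -t*exp(t)]
  [0, exp(t), 0]
  [0, 0, exp(t)]

Strategy: write M = P · J · P⁻¹ where J is a Jordan canonical form, so e^{tM} = P · e^{tJ} · P⁻¹, and e^{tJ} can be computed block-by-block.

M has Jordan form
J =
  [1, 1, 0]
  [0, 1, 0]
  [0, 0, 1]
(up to reordering of blocks).

Per-block formulas:
  For a 2×2 Jordan block J_2(1): exp(t · J_2(1)) = e^(1t)·(I + t·N), where N is the 2×2 nilpotent shift.
  For a 1×1 block at λ = 1: exp(t · [1]) = [e^(1t)].

After assembling e^{tJ} and conjugating by P, we get:

e^{tM} =
  [exp(t), t*exp(t), -t*exp(t)]
  [0, exp(t), 0]
  [0, 0, exp(t)]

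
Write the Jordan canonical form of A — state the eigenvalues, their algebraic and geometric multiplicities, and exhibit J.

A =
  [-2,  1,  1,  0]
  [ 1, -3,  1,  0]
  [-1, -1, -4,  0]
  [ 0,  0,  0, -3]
J_3(-3) ⊕ J_1(-3)

The characteristic polynomial is
  det(x·I − A) = x^4 + 12*x^3 + 54*x^2 + 108*x + 81 = (x + 3)^4

Eigenvalues and multiplicities (the geometric multiplicity of λ is n − rank(A − λI), which equals the number of Jordan blocks for λ):
  λ = -3: algebraic multiplicity = 4, geometric multiplicity = 2

Determining the block sizes for each eigenvalue:
  λ = -3: with am = 4 and gm = 2, the partition is not yet determined (e.g. several partitions of 4 into 2 parts exist). Let N = A − (-3)·I. Computing rank(N^1) = 2, rank(N^2) = 1, rank(N^3) = 0; the number of blocks of size ≥ j is rank(N^{j−1}) − rank(N^j), giving [2, 1, 1]. So we have 1 block(s) of size 3, 1 block(s) of size 1 → block sizes [3, 1]

Assembling the blocks gives a Jordan form
J =
  [-3,  1,  0,  0]
  [ 0, -3,  1,  0]
  [ 0,  0, -3,  0]
  [ 0,  0,  0, -3]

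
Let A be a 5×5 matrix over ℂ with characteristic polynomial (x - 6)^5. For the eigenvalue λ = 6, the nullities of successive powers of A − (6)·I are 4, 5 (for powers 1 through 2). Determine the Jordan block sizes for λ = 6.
Block sizes for λ = 6: [2, 1, 1, 1]

From the dimensions of kernels of powers, the number of Jordan blocks of size at least j is d_j − d_{j−1} where d_j = dim ker(N^j) (with d_0 = 0). Computing the differences gives [4, 1].
The number of blocks of size exactly k is (#blocks of size ≥ k) − (#blocks of size ≥ k + 1), so the partition is: 3 block(s) of size 1, 1 block(s) of size 2.
In nonincreasing order the block sizes are [2, 1, 1, 1].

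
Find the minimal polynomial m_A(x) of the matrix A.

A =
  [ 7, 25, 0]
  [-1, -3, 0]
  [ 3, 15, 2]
x^2 - 4*x + 4

The characteristic polynomial is χ_A(x) = (x - 2)^3, so the eigenvalues are known. The minimal polynomial is
  m_A(x) = Π_λ (x − λ)^{k_λ}
where k_λ is the size of the *largest* Jordan block for λ (equivalently, the smallest k with (A − λI)^k v = 0 for every generalised eigenvector v of λ).

  λ = 2: largest Jordan block has size 2, contributing (x − 2)^2

So m_A(x) = (x - 2)^2 = x^2 - 4*x + 4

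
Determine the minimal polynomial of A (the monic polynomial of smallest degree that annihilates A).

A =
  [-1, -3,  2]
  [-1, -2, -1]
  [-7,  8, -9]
x^3 + 12*x^2 + 48*x + 64

The characteristic polynomial is χ_A(x) = (x + 4)^3, so the eigenvalues are known. The minimal polynomial is
  m_A(x) = Π_λ (x − λ)^{k_λ}
where k_λ is the size of the *largest* Jordan block for λ (equivalently, the smallest k with (A − λI)^k v = 0 for every generalised eigenvector v of λ).

  λ = -4: largest Jordan block has size 3, contributing (x + 4)^3

So m_A(x) = (x + 4)^3 = x^3 + 12*x^2 + 48*x + 64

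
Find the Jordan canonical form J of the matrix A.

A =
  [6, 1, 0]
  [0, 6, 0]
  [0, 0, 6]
J_2(6) ⊕ J_1(6)

The characteristic polynomial is
  det(x·I − A) = x^3 - 18*x^2 + 108*x - 216 = (x - 6)^3

Eigenvalues and multiplicities (the geometric multiplicity of λ is n − rank(A − λI), which equals the number of Jordan blocks for λ):
  λ = 6: algebraic multiplicity = 3, geometric multiplicity = 2

Determining the block sizes for each eigenvalue:
  λ = 6: 2 blocks summing to 3 forces exactly one block of size 2 and the rest size 1 → block sizes [2, 1]

Assembling the blocks gives a Jordan form
J =
  [6, 1, 0]
  [0, 6, 0]
  [0, 0, 6]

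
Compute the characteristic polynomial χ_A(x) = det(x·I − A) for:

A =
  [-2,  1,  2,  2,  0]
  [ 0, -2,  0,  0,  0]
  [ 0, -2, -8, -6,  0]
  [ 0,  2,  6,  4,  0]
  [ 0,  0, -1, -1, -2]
x^5 + 10*x^4 + 40*x^3 + 80*x^2 + 80*x + 32

Expanding det(x·I − A) (e.g. by cofactor expansion or by noting that A is similar to its Jordan form J, which has the same characteristic polynomial as A) gives
  χ_A(x) = x^5 + 10*x^4 + 40*x^3 + 80*x^2 + 80*x + 32
which factors as (x + 2)^5. The eigenvalues (with algebraic multiplicities) are λ = -2 with multiplicity 5.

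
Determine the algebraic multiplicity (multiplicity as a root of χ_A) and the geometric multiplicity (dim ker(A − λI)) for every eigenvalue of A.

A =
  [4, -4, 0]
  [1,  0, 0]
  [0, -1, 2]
λ = 2: alg = 3, geom = 1

Step 1 — factor the characteristic polynomial to read off the algebraic multiplicities:
  χ_A(x) = (x - 2)^3

Step 2 — compute geometric multiplicities via the rank-nullity identity g(λ) = n − rank(A − λI):
  rank(A − (2)·I) = 2, so dim ker(A − (2)·I) = n − 2 = 1

Summary:
  λ = 2: algebraic multiplicity = 3, geometric multiplicity = 1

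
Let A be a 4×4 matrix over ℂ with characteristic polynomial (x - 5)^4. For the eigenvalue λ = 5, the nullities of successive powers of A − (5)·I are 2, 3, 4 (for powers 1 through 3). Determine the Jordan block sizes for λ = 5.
Block sizes for λ = 5: [3, 1]

From the dimensions of kernels of powers, the number of Jordan blocks of size at least j is d_j − d_{j−1} where d_j = dim ker(N^j) (with d_0 = 0). Computing the differences gives [2, 1, 1].
The number of blocks of size exactly k is (#blocks of size ≥ k) − (#blocks of size ≥ k + 1), so the partition is: 1 block(s) of size 1, 1 block(s) of size 3.
In nonincreasing order the block sizes are [3, 1].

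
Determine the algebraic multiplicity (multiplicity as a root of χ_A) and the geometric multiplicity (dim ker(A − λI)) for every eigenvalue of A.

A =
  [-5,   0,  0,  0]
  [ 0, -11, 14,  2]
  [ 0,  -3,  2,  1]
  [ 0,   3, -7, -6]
λ = -5: alg = 4, geom = 3

Step 1 — factor the characteristic polynomial to read off the algebraic multiplicities:
  χ_A(x) = (x + 5)^4

Step 2 — compute geometric multiplicities via the rank-nullity identity g(λ) = n − rank(A − λI):
  rank(A − (-5)·I) = 1, so dim ker(A − (-5)·I) = n − 1 = 3

Summary:
  λ = -5: algebraic multiplicity = 4, geometric multiplicity = 3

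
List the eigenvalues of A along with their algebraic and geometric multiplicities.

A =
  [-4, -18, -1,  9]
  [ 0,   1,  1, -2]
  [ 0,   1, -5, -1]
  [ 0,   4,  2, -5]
λ = -4: alg = 3, geom = 1; λ = -1: alg = 1, geom = 1

Step 1 — factor the characteristic polynomial to read off the algebraic multiplicities:
  χ_A(x) = (x + 1)*(x + 4)^3

Step 2 — compute geometric multiplicities via the rank-nullity identity g(λ) = n − rank(A − λI):
  rank(A − (-4)·I) = 3, so dim ker(A − (-4)·I) = n − 3 = 1
  rank(A − (-1)·I) = 3, so dim ker(A − (-1)·I) = n − 3 = 1

Summary:
  λ = -4: algebraic multiplicity = 3, geometric multiplicity = 1
  λ = -1: algebraic multiplicity = 1, geometric multiplicity = 1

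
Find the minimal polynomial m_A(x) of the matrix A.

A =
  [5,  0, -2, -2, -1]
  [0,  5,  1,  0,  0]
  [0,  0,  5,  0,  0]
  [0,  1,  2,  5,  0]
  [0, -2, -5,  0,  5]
x^3 - 15*x^2 + 75*x - 125

The characteristic polynomial is χ_A(x) = (x - 5)^5, so the eigenvalues are known. The minimal polynomial is
  m_A(x) = Π_λ (x − λ)^{k_λ}
where k_λ is the size of the *largest* Jordan block for λ (equivalently, the smallest k with (A − λI)^k v = 0 for every generalised eigenvector v of λ).

  λ = 5: largest Jordan block has size 3, contributing (x − 5)^3

So m_A(x) = (x - 5)^3 = x^3 - 15*x^2 + 75*x - 125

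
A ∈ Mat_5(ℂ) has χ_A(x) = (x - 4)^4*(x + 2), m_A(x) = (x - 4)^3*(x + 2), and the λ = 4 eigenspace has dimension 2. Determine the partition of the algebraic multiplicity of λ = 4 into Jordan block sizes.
Block sizes for λ = 4: [3, 1]

Step 1 — from the characteristic polynomial, algebraic multiplicity of λ = 4 is 4. From dim ker(A − (4)·I) = 2, there are exactly 2 Jordan blocks for λ = 4.
Step 2 — from the minimal polynomial, the factor (x − 4)^3 tells us the largest block for λ = 4 has size 3.
Step 3 — with total size 4, 2 blocks, and largest block 3, the block sizes (in nonincreasing order) are [3, 1].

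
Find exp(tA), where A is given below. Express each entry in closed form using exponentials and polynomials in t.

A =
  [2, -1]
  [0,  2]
e^{tA} =
  [exp(2*t), -t*exp(2*t)]
  [0, exp(2*t)]

Strategy: write A = P · J · P⁻¹ where J is a Jordan canonical form, so e^{tA} = P · e^{tJ} · P⁻¹, and e^{tJ} can be computed block-by-block.

A has Jordan form
J =
  [2, 1]
  [0, 2]
(up to reordering of blocks).

Per-block formulas:
  For a 2×2 Jordan block J_2(2): exp(t · J_2(2)) = e^(2t)·(I + t·N), where N is the 2×2 nilpotent shift.

After assembling e^{tJ} and conjugating by P, we get:

e^{tA} =
  [exp(2*t), -t*exp(2*t)]
  [0, exp(2*t)]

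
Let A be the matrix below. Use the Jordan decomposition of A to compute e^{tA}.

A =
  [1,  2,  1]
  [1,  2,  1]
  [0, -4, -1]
e^{tA} =
  [2*t*exp(t) - exp(t) + 2, 2*exp(t) - 2, t*exp(t)]
  [2*t*exp(t) - exp(t) + 1, 2*exp(t) - 1, t*exp(t)]
  [-4*t*exp(t) + 4*exp(t) - 4, 4 - 4*exp(t), -2*t*exp(t) + exp(t)]

Strategy: write A = P · J · P⁻¹ where J is a Jordan canonical form, so e^{tA} = P · e^{tJ} · P⁻¹, and e^{tJ} can be computed block-by-block.

A has Jordan form
J =
  [0, 0, 0]
  [0, 1, 1]
  [0, 0, 1]
(up to reordering of blocks).

Per-block formulas:
  For a 1×1 block at λ = 0: exp(t · [0]) = [e^(0t)].
  For a 2×2 Jordan block J_2(1): exp(t · J_2(1)) = e^(1t)·(I + t·N), where N is the 2×2 nilpotent shift.

After assembling e^{tJ} and conjugating by P, we get:

e^{tA} =
  [2*t*exp(t) - exp(t) + 2, 2*exp(t) - 2, t*exp(t)]
  [2*t*exp(t) - exp(t) + 1, 2*exp(t) - 1, t*exp(t)]
  [-4*t*exp(t) + 4*exp(t) - 4, 4 - 4*exp(t), -2*t*exp(t) + exp(t)]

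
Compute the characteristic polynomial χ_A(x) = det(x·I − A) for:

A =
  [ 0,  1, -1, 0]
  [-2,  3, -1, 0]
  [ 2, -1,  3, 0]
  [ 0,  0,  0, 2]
x^4 - 8*x^3 + 24*x^2 - 32*x + 16

Expanding det(x·I − A) (e.g. by cofactor expansion or by noting that A is similar to its Jordan form J, which has the same characteristic polynomial as A) gives
  χ_A(x) = x^4 - 8*x^3 + 24*x^2 - 32*x + 16
which factors as (x - 2)^4. The eigenvalues (with algebraic multiplicities) are λ = 2 with multiplicity 4.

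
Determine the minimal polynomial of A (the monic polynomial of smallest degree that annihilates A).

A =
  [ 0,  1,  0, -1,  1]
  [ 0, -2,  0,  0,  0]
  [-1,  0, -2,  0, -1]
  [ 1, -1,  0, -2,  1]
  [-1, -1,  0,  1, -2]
x^3 + 5*x^2 + 8*x + 4

The characteristic polynomial is χ_A(x) = (x + 1)^2*(x + 2)^3, so the eigenvalues are known. The minimal polynomial is
  m_A(x) = Π_λ (x − λ)^{k_λ}
where k_λ is the size of the *largest* Jordan block for λ (equivalently, the smallest k with (A − λI)^k v = 0 for every generalised eigenvector v of λ).

  λ = -2: largest Jordan block has size 2, contributing (x + 2)^2
  λ = -1: largest Jordan block has size 1, contributing (x + 1)

So m_A(x) = (x + 1)*(x + 2)^2 = x^3 + 5*x^2 + 8*x + 4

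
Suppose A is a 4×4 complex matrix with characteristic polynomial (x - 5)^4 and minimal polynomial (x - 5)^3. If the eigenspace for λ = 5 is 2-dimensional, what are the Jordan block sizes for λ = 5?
Block sizes for λ = 5: [3, 1]

Step 1 — from the characteristic polynomial, algebraic multiplicity of λ = 5 is 4. From dim ker(A − (5)·I) = 2, there are exactly 2 Jordan blocks for λ = 5.
Step 2 — from the minimal polynomial, the factor (x − 5)^3 tells us the largest block for λ = 5 has size 3.
Step 3 — with total size 4, 2 blocks, and largest block 3, the block sizes (in nonincreasing order) are [3, 1].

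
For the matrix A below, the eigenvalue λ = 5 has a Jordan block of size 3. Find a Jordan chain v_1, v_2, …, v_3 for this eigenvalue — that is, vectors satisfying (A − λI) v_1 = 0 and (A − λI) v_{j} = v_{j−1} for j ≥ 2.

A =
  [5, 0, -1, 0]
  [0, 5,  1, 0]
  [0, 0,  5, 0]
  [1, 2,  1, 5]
A Jordan chain for λ = 5 of length 3:
v_1 = (0, 0, 0, 1)ᵀ
v_2 = (-1, 1, 0, 1)ᵀ
v_3 = (0, 0, 1, 0)ᵀ

Let N = A − (5)·I. We want v_3 with N^3 v_3 = 0 but N^2 v_3 ≠ 0; then v_{j-1} := N · v_j for j = 3, …, 2.

Pick v_3 = (0, 0, 1, 0)ᵀ.
Then v_2 = N · v_3 = (-1, 1, 0, 1)ᵀ.
Then v_1 = N · v_2 = (0, 0, 0, 1)ᵀ.

Sanity check: (A − (5)·I) v_1 = (0, 0, 0, 0)ᵀ = 0. ✓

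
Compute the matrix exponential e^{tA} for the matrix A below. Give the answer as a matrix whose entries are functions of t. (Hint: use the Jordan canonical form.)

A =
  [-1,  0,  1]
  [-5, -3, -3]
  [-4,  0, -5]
e^{tA} =
  [2*t*exp(-3*t) + exp(-3*t), 0, t*exp(-3*t)]
  [t^2*exp(-3*t) - 5*t*exp(-3*t), exp(-3*t), t^2*exp(-3*t)/2 - 3*t*exp(-3*t)]
  [-4*t*exp(-3*t), 0, -2*t*exp(-3*t) + exp(-3*t)]

Strategy: write A = P · J · P⁻¹ where J is a Jordan canonical form, so e^{tA} = P · e^{tJ} · P⁻¹, and e^{tJ} can be computed block-by-block.

A has Jordan form
J =
  [-3,  1,  0]
  [ 0, -3,  1]
  [ 0,  0, -3]
(up to reordering of blocks).

Per-block formulas:
  For a 3×3 Jordan block J_3(-3): exp(t · J_3(-3)) = e^(-3t)·(I + t·N + (t^2/2)·N^2), where N is the 3×3 nilpotent shift.

After assembling e^{tJ} and conjugating by P, we get:

e^{tA} =
  [2*t*exp(-3*t) + exp(-3*t), 0, t*exp(-3*t)]
  [t^2*exp(-3*t) - 5*t*exp(-3*t), exp(-3*t), t^2*exp(-3*t)/2 - 3*t*exp(-3*t)]
  [-4*t*exp(-3*t), 0, -2*t*exp(-3*t) + exp(-3*t)]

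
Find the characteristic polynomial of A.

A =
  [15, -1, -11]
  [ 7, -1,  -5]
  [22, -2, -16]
x^3 + 2*x^2

Expanding det(x·I − A) (e.g. by cofactor expansion or by noting that A is similar to its Jordan form J, which has the same characteristic polynomial as A) gives
  χ_A(x) = x^3 + 2*x^2
which factors as x^2*(x + 2). The eigenvalues (with algebraic multiplicities) are λ = -2 with multiplicity 1, λ = 0 with multiplicity 2.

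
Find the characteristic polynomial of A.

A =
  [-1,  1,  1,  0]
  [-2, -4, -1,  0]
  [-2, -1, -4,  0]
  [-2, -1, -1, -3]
x^4 + 12*x^3 + 54*x^2 + 108*x + 81

Expanding det(x·I − A) (e.g. by cofactor expansion or by noting that A is similar to its Jordan form J, which has the same characteristic polynomial as A) gives
  χ_A(x) = x^4 + 12*x^3 + 54*x^2 + 108*x + 81
which factors as (x + 3)^4. The eigenvalues (with algebraic multiplicities) are λ = -3 with multiplicity 4.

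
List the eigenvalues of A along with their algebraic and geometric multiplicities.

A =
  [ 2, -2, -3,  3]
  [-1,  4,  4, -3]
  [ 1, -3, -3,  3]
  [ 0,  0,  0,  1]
λ = 1: alg = 4, geom = 2

Step 1 — factor the characteristic polynomial to read off the algebraic multiplicities:
  χ_A(x) = (x - 1)^4

Step 2 — compute geometric multiplicities via the rank-nullity identity g(λ) = n − rank(A − λI):
  rank(A − (1)·I) = 2, so dim ker(A − (1)·I) = n − 2 = 2

Summary:
  λ = 1: algebraic multiplicity = 4, geometric multiplicity = 2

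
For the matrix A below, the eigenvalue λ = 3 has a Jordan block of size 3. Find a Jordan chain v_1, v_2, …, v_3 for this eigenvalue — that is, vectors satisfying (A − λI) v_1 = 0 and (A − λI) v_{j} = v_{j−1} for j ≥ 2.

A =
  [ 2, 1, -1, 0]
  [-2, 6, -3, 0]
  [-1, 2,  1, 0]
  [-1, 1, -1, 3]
A Jordan chain for λ = 3 of length 3:
v_1 = (0, -1, -1, 0)ᵀ
v_2 = (-1, -2, -1, -1)ᵀ
v_3 = (1, 0, 0, 0)ᵀ

Let N = A − (3)·I. We want v_3 with N^3 v_3 = 0 but N^2 v_3 ≠ 0; then v_{j-1} := N · v_j for j = 3, …, 2.

Pick v_3 = (1, 0, 0, 0)ᵀ.
Then v_2 = N · v_3 = (-1, -2, -1, -1)ᵀ.
Then v_1 = N · v_2 = (0, -1, -1, 0)ᵀ.

Sanity check: (A − (3)·I) v_1 = (0, 0, 0, 0)ᵀ = 0. ✓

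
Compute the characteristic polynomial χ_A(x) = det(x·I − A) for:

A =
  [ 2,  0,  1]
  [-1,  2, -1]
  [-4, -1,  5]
x^3 - 9*x^2 + 27*x - 27

Expanding det(x·I − A) (e.g. by cofactor expansion or by noting that A is similar to its Jordan form J, which has the same characteristic polynomial as A) gives
  χ_A(x) = x^3 - 9*x^2 + 27*x - 27
which factors as (x - 3)^3. The eigenvalues (with algebraic multiplicities) are λ = 3 with multiplicity 3.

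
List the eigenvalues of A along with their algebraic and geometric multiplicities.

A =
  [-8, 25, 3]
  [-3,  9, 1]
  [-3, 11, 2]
λ = 1: alg = 3, geom = 1

Step 1 — factor the characteristic polynomial to read off the algebraic multiplicities:
  χ_A(x) = (x - 1)^3

Step 2 — compute geometric multiplicities via the rank-nullity identity g(λ) = n − rank(A − λI):
  rank(A − (1)·I) = 2, so dim ker(A − (1)·I) = n − 2 = 1

Summary:
  λ = 1: algebraic multiplicity = 3, geometric multiplicity = 1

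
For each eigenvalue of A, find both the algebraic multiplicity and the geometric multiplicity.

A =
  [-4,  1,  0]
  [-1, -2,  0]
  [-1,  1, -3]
λ = -3: alg = 3, geom = 2

Step 1 — factor the characteristic polynomial to read off the algebraic multiplicities:
  χ_A(x) = (x + 3)^3

Step 2 — compute geometric multiplicities via the rank-nullity identity g(λ) = n − rank(A − λI):
  rank(A − (-3)·I) = 1, so dim ker(A − (-3)·I) = n − 1 = 2

Summary:
  λ = -3: algebraic multiplicity = 3, geometric multiplicity = 2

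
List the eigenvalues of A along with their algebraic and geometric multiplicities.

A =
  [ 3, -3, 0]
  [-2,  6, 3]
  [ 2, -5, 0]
λ = 3: alg = 3, geom = 1

Step 1 — factor the characteristic polynomial to read off the algebraic multiplicities:
  χ_A(x) = (x - 3)^3

Step 2 — compute geometric multiplicities via the rank-nullity identity g(λ) = n − rank(A − λI):
  rank(A − (3)·I) = 2, so dim ker(A − (3)·I) = n − 2 = 1

Summary:
  λ = 3: algebraic multiplicity = 3, geometric multiplicity = 1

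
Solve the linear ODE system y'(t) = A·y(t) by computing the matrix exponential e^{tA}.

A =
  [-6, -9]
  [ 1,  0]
e^{tA} =
  [-3*t*exp(-3*t) + exp(-3*t), -9*t*exp(-3*t)]
  [t*exp(-3*t), 3*t*exp(-3*t) + exp(-3*t)]

Strategy: write A = P · J · P⁻¹ where J is a Jordan canonical form, so e^{tA} = P · e^{tJ} · P⁻¹, and e^{tJ} can be computed block-by-block.

A has Jordan form
J =
  [-3,  1]
  [ 0, -3]
(up to reordering of blocks).

Per-block formulas:
  For a 2×2 Jordan block J_2(-3): exp(t · J_2(-3)) = e^(-3t)·(I + t·N), where N is the 2×2 nilpotent shift.

After assembling e^{tJ} and conjugating by P, we get:

e^{tA} =
  [-3*t*exp(-3*t) + exp(-3*t), -9*t*exp(-3*t)]
  [t*exp(-3*t), 3*t*exp(-3*t) + exp(-3*t)]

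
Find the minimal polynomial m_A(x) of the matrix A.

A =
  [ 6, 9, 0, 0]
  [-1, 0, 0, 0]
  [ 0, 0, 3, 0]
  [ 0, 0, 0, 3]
x^2 - 6*x + 9

The characteristic polynomial is χ_A(x) = (x - 3)^4, so the eigenvalues are known. The minimal polynomial is
  m_A(x) = Π_λ (x − λ)^{k_λ}
where k_λ is the size of the *largest* Jordan block for λ (equivalently, the smallest k with (A − λI)^k v = 0 for every generalised eigenvector v of λ).

  λ = 3: largest Jordan block has size 2, contributing (x − 3)^2

So m_A(x) = (x - 3)^2 = x^2 - 6*x + 9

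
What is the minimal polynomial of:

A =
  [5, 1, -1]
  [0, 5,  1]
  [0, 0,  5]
x^3 - 15*x^2 + 75*x - 125

The characteristic polynomial is χ_A(x) = (x - 5)^3, so the eigenvalues are known. The minimal polynomial is
  m_A(x) = Π_λ (x − λ)^{k_λ}
where k_λ is the size of the *largest* Jordan block for λ (equivalently, the smallest k with (A − λI)^k v = 0 for every generalised eigenvector v of λ).

  λ = 5: largest Jordan block has size 3, contributing (x − 5)^3

So m_A(x) = (x - 5)^3 = x^3 - 15*x^2 + 75*x - 125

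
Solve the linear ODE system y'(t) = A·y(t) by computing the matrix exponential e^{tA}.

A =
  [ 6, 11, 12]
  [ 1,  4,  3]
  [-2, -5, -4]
e^{tA} =
  [3*t^2*exp(2*t)/2 + 4*t*exp(2*t) + exp(2*t), 3*t^2*exp(2*t) + 11*t*exp(2*t), 9*t^2*exp(2*t)/2 + 12*t*exp(2*t)]
  [t*exp(2*t), 2*t*exp(2*t) + exp(2*t), 3*t*exp(2*t)]
  [-t^2*exp(2*t)/2 - 2*t*exp(2*t), -t^2*exp(2*t) - 5*t*exp(2*t), -3*t^2*exp(2*t)/2 - 6*t*exp(2*t) + exp(2*t)]

Strategy: write A = P · J · P⁻¹ where J is a Jordan canonical form, so e^{tA} = P · e^{tJ} · P⁻¹, and e^{tJ} can be computed block-by-block.

A has Jordan form
J =
  [2, 1, 0]
  [0, 2, 1]
  [0, 0, 2]
(up to reordering of blocks).

Per-block formulas:
  For a 3×3 Jordan block J_3(2): exp(t · J_3(2)) = e^(2t)·(I + t·N + (t^2/2)·N^2), where N is the 3×3 nilpotent shift.

After assembling e^{tJ} and conjugating by P, we get:

e^{tA} =
  [3*t^2*exp(2*t)/2 + 4*t*exp(2*t) + exp(2*t), 3*t^2*exp(2*t) + 11*t*exp(2*t), 9*t^2*exp(2*t)/2 + 12*t*exp(2*t)]
  [t*exp(2*t), 2*t*exp(2*t) + exp(2*t), 3*t*exp(2*t)]
  [-t^2*exp(2*t)/2 - 2*t*exp(2*t), -t^2*exp(2*t) - 5*t*exp(2*t), -3*t^2*exp(2*t)/2 - 6*t*exp(2*t) + exp(2*t)]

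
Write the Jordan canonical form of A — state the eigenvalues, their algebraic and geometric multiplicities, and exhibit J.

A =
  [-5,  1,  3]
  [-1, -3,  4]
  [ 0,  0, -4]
J_3(-4)

The characteristic polynomial is
  det(x·I − A) = x^3 + 12*x^2 + 48*x + 64 = (x + 4)^3

Eigenvalues and multiplicities (the geometric multiplicity of λ is n − rank(A − λI), which equals the number of Jordan blocks for λ):
  λ = -4: algebraic multiplicity = 3, geometric multiplicity = 1

Determining the block sizes for each eigenvalue:
  λ = -4: one block (gm = 1), so the single block has size am = 3 → block sizes [3]

Assembling the blocks gives a Jordan form
J =
  [-4,  1,  0]
  [ 0, -4,  1]
  [ 0,  0, -4]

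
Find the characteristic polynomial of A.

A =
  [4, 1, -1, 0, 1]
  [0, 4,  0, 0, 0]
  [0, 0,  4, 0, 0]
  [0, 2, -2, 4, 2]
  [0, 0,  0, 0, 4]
x^5 - 20*x^4 + 160*x^3 - 640*x^2 + 1280*x - 1024

Expanding det(x·I − A) (e.g. by cofactor expansion or by noting that A is similar to its Jordan form J, which has the same characteristic polynomial as A) gives
  χ_A(x) = x^5 - 20*x^4 + 160*x^3 - 640*x^2 + 1280*x - 1024
which factors as (x - 4)^5. The eigenvalues (with algebraic multiplicities) are λ = 4 with multiplicity 5.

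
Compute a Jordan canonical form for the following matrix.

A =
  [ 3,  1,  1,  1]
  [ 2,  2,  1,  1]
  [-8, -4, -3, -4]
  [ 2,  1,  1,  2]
J_2(1) ⊕ J_1(1) ⊕ J_1(1)

The characteristic polynomial is
  det(x·I − A) = x^4 - 4*x^3 + 6*x^2 - 4*x + 1 = (x - 1)^4

Eigenvalues and multiplicities (the geometric multiplicity of λ is n − rank(A − λI), which equals the number of Jordan blocks for λ):
  λ = 1: algebraic multiplicity = 4, geometric multiplicity = 3

Determining the block sizes for each eigenvalue:
  λ = 1: 3 blocks summing to 4 forces exactly one block of size 2 and the rest size 1 → block sizes [2, 1, 1]

Assembling the blocks gives a Jordan form
J =
  [1, 1, 0, 0]
  [0, 1, 0, 0]
  [0, 0, 1, 0]
  [0, 0, 0, 1]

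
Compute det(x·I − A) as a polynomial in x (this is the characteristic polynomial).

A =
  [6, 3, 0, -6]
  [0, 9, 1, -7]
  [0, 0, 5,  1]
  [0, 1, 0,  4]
x^4 - 24*x^3 + 216*x^2 - 864*x + 1296

Expanding det(x·I − A) (e.g. by cofactor expansion or by noting that A is similar to its Jordan form J, which has the same characteristic polynomial as A) gives
  χ_A(x) = x^4 - 24*x^3 + 216*x^2 - 864*x + 1296
which factors as (x - 6)^4. The eigenvalues (with algebraic multiplicities) are λ = 6 with multiplicity 4.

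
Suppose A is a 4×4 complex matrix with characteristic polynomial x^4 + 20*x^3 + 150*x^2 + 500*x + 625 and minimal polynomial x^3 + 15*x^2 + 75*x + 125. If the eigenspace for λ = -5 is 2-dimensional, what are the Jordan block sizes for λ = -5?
Block sizes for λ = -5: [3, 1]

Step 1 — from the characteristic polynomial, algebraic multiplicity of λ = -5 is 4. From dim ker(A − (-5)·I) = 2, there are exactly 2 Jordan blocks for λ = -5.
Step 2 — from the minimal polynomial, the factor (x + 5)^3 tells us the largest block for λ = -5 has size 3.
Step 3 — with total size 4, 2 blocks, and largest block 3, the block sizes (in nonincreasing order) are [3, 1].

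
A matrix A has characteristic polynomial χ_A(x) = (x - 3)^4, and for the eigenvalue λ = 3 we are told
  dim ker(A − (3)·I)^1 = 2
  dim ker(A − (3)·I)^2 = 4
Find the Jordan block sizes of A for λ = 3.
Block sizes for λ = 3: [2, 2]

From the dimensions of kernels of powers, the number of Jordan blocks of size at least j is d_j − d_{j−1} where d_j = dim ker(N^j) (with d_0 = 0). Computing the differences gives [2, 2].
The number of blocks of size exactly k is (#blocks of size ≥ k) − (#blocks of size ≥ k + 1), so the partition is: 2 block(s) of size 2.
In nonincreasing order the block sizes are [2, 2].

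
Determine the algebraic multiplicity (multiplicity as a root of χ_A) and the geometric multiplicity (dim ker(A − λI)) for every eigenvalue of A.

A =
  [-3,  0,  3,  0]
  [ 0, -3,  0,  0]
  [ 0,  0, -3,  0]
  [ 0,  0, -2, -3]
λ = -3: alg = 4, geom = 3

Step 1 — factor the characteristic polynomial to read off the algebraic multiplicities:
  χ_A(x) = (x + 3)^4

Step 2 — compute geometric multiplicities via the rank-nullity identity g(λ) = n − rank(A − λI):
  rank(A − (-3)·I) = 1, so dim ker(A − (-3)·I) = n − 1 = 3

Summary:
  λ = -3: algebraic multiplicity = 4, geometric multiplicity = 3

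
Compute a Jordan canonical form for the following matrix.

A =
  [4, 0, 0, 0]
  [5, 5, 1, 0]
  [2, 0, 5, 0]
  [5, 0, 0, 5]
J_1(4) ⊕ J_2(5) ⊕ J_1(5)

The characteristic polynomial is
  det(x·I − A) = x^4 - 19*x^3 + 135*x^2 - 425*x + 500 = (x - 5)^3*(x - 4)

Eigenvalues and multiplicities (the geometric multiplicity of λ is n − rank(A − λI), which equals the number of Jordan blocks for λ):
  λ = 4: algebraic multiplicity = 1, geometric multiplicity = 1
  λ = 5: algebraic multiplicity = 3, geometric multiplicity = 2

Determining the block sizes for each eigenvalue:
  λ = 4: one block (gm = 1), so the single block has size am = 1 → block sizes [1]
  λ = 5: 2 blocks summing to 3 forces exactly one block of size 2 and the rest size 1 → block sizes [2, 1]

Assembling the blocks gives a Jordan form
J =
  [4, 0, 0, 0]
  [0, 5, 1, 0]
  [0, 0, 5, 0]
  [0, 0, 0, 5]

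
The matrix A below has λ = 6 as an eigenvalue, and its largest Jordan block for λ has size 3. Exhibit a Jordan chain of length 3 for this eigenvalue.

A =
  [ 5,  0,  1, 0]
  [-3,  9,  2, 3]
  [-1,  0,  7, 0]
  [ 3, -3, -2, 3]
A Jordan chain for λ = 6 of length 3:
v_1 = (0, 1, 0, -1)ᵀ
v_2 = (-1, -3, -1, 3)ᵀ
v_3 = (1, 0, 0, 0)ᵀ

Let N = A − (6)·I. We want v_3 with N^3 v_3 = 0 but N^2 v_3 ≠ 0; then v_{j-1} := N · v_j for j = 3, …, 2.

Pick v_3 = (1, 0, 0, 0)ᵀ.
Then v_2 = N · v_3 = (-1, -3, -1, 3)ᵀ.
Then v_1 = N · v_2 = (0, 1, 0, -1)ᵀ.

Sanity check: (A − (6)·I) v_1 = (0, 0, 0, 0)ᵀ = 0. ✓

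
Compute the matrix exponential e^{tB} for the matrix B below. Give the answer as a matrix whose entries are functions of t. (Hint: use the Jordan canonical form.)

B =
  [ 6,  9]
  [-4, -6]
e^{tB} =
  [6*t + 1, 9*t]
  [-4*t, 1 - 6*t]

Strategy: write B = P · J · P⁻¹ where J is a Jordan canonical form, so e^{tB} = P · e^{tJ} · P⁻¹, and e^{tJ} can be computed block-by-block.

B has Jordan form
J =
  [0, 1]
  [0, 0]
(up to reordering of blocks).

Per-block formulas:
  For a 2×2 Jordan block J_2(0): exp(t · J_2(0)) = e^(0t)·(I + t·N), where N is the 2×2 nilpotent shift.

After assembling e^{tJ} and conjugating by P, we get:

e^{tB} =
  [6*t + 1, 9*t]
  [-4*t, 1 - 6*t]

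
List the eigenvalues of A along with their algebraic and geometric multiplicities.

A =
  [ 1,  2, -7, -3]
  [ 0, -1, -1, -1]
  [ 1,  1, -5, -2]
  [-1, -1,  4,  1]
λ = -1: alg = 4, geom = 2

Step 1 — factor the characteristic polynomial to read off the algebraic multiplicities:
  χ_A(x) = (x + 1)^4

Step 2 — compute geometric multiplicities via the rank-nullity identity g(λ) = n − rank(A − λI):
  rank(A − (-1)·I) = 2, so dim ker(A − (-1)·I) = n − 2 = 2

Summary:
  λ = -1: algebraic multiplicity = 4, geometric multiplicity = 2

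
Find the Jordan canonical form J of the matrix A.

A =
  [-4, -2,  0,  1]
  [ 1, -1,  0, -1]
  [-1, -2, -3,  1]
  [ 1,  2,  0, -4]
J_2(-3) ⊕ J_1(-3) ⊕ J_1(-3)

The characteristic polynomial is
  det(x·I − A) = x^4 + 12*x^3 + 54*x^2 + 108*x + 81 = (x + 3)^4

Eigenvalues and multiplicities (the geometric multiplicity of λ is n − rank(A − λI), which equals the number of Jordan blocks for λ):
  λ = -3: algebraic multiplicity = 4, geometric multiplicity = 3

Determining the block sizes for each eigenvalue:
  λ = -3: 3 blocks summing to 4 forces exactly one block of size 2 and the rest size 1 → block sizes [2, 1, 1]

Assembling the blocks gives a Jordan form
J =
  [-3,  1,  0,  0]
  [ 0, -3,  0,  0]
  [ 0,  0, -3,  0]
  [ 0,  0,  0, -3]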